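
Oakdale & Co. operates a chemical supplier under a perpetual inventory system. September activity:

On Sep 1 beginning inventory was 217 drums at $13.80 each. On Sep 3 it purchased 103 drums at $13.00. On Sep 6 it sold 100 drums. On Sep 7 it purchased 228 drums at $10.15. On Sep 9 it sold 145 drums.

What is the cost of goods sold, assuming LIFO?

Sep 6, 100 sold [LIFO — newest first]: 100 @ $13.00 = $1,300.00
Sep 9, 145 sold [LIFO — newest first]: 145 @ $10.15 = $1,471.75
Total COGS = $1,300.00 + $1,471.75 = $2,771.75
Ending inventory: 217 @ $13.80 + 3 @ $13.00 + 83 @ $10.15 = $3,876.05
Check: goods available $6,647.80 = COGS $2,771.75 + ending $3,876.05

COGS = $2,771.75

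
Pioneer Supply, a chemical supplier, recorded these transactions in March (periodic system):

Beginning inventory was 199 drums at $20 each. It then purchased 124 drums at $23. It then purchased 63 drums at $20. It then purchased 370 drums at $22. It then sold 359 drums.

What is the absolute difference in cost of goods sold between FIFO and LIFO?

FIFO COGS: 199 @ $20 + 124 @ $23 + 36 @ $20 = $7,552
LIFO COGS: 359 @ $22 = $7,898
Difference = |$7,552 − $7,898| = $346

$346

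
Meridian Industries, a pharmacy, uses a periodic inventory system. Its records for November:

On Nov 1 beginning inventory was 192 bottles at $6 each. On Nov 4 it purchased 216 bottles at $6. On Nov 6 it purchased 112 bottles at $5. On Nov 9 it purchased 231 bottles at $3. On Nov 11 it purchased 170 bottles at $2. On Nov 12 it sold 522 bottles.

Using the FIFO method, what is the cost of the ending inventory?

Nov 12, 522 sold [FIFO — oldest first]: 192 @ $6 + 216 @ $6 + 112 @ $5 + 2 @ $3 = $3,014
Ending inventory: 229 @ $3 + 170 @ $2 = $1,027

Ending inventory = $1,027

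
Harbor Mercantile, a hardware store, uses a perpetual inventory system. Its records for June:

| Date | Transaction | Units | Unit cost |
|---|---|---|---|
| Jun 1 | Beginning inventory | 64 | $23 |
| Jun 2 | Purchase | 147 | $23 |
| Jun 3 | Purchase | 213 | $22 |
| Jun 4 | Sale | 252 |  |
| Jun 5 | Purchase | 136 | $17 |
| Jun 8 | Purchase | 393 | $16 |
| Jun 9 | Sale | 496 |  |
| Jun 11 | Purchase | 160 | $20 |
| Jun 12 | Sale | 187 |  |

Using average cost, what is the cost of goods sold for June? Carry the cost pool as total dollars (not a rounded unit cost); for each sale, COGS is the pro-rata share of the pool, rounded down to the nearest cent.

After Jun 1: 64 on hand, pool $1,472.00 (≈ $23.0000 each)
After Jun 2: 211 on hand, pool $4,853.00 (≈ $23.0000 each)
After Jun 3: 424 on hand, pool $9,539.00 (≈ $22.4976 each)
Jun 4, sell 252: 252/424 × $9,539.00 → $5,669.40
After Jun 5: 308 on hand, pool $6,181.60 (≈ $20.0701 each)
After Jun 8: 701 on hand, pool $12,469.60 (≈ $17.7883 each)
Jun 9, sell 496: 496/701 × $12,469.60 → $8,822.99
After Jun 11: 365 on hand, pool $6,846.61 (≈ $18.7578 each)
Jun 12, sell 187: 187/365 × $6,846.61 → $3,507.71
Total COGS = $5,669.40 + $8,822.99 + $3,507.71 = $18,000.10
Ending inventory (cost pool remaining) = $3,338.90
Check: goods available $21,339.00 = COGS $18,000.10 + ending $3,338.90

COGS = $18,000.10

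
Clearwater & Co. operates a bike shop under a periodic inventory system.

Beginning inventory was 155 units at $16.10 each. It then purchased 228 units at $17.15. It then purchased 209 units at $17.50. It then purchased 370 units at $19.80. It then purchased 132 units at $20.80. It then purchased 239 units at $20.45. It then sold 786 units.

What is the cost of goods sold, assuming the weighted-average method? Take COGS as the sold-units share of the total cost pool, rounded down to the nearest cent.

Sale 1, sell 786: 786/1333 × $25,022.35 → $14,754.36
Ending inventory (cost pool remaining) = $10,267.99

COGS = $14,754.36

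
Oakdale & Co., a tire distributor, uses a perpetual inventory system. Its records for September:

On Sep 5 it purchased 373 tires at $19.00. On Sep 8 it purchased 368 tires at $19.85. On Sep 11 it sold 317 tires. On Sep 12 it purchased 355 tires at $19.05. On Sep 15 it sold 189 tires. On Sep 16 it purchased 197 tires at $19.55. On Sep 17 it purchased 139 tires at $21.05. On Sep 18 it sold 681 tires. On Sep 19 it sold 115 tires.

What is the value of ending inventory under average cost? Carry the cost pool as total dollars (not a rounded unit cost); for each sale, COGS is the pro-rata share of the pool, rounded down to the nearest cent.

Ending inventory = $2,546.14

After Sep 5: 373 on hand, pool $7,087.00 (≈ $19.0000 each)
After Sep 8: 741 on hand, pool $14,391.80 (≈ $19.4221 each)
Sep 11, sell 317: 317/741 × $14,391.80 → $6,156.81
After Sep 12: 779 on hand, pool $14,997.74 (≈ $19.2526 each)
Sep 15, sell 189: 189/779 × $14,997.74 → $3,638.73
After Sep 16: 787 on hand, pool $15,210.36 (≈ $19.3270 each)
After Sep 17: 926 on hand, pool $18,136.31 (≈ $19.5856 each)
Sep 18, sell 681: 681/926 × $18,136.31 → $13,337.82
Sep 19, sell 115: 115/245 × $4,798.49 → $2,252.35
Total COGS = $6,156.81 + $3,638.73 + $13,337.82 + $2,252.35 = $25,385.71
Ending inventory (cost pool remaining) = $2,546.14
Check: goods available $27,931.85 = COGS $25,385.71 + ending $2,546.14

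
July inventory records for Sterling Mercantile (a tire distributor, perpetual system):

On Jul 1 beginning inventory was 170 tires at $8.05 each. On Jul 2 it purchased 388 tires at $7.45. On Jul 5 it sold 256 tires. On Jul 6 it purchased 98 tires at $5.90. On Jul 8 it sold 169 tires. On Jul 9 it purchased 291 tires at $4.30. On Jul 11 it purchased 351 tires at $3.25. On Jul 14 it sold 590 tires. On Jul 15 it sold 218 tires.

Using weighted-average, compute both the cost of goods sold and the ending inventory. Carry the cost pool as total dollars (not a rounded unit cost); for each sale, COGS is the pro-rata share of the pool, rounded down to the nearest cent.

After Jul 1: 170 on hand, pool $1,368.50 (≈ $8.0500 each)
After Jul 2: 558 on hand, pool $4,259.10 (≈ $7.6328 each)
Jul 5, sell 256: 256/558 × $4,259.10 → $1,953.99
After Jul 6: 400 on hand, pool $2,883.31 (≈ $7.2083 each)
Jul 8, sell 169: 169/400 × $2,883.31 → $1,218.19
After Jul 9: 522 on hand, pool $2,916.42 (≈ $5.5870 each)
After Jul 11: 873 on hand, pool $4,057.17 (≈ $4.6474 each)
Jul 14, sell 590: 590/873 × $4,057.17 → $2,741.95
Jul 15, sell 218: 218/283 × $1,315.22 → $1,013.13
Total COGS = $1,953.99 + $1,218.19 + $2,741.95 + $1,013.13 = $6,927.26
Ending inventory (cost pool remaining) = $302.09

COGS = $6,927.26; ending inventory = $302.09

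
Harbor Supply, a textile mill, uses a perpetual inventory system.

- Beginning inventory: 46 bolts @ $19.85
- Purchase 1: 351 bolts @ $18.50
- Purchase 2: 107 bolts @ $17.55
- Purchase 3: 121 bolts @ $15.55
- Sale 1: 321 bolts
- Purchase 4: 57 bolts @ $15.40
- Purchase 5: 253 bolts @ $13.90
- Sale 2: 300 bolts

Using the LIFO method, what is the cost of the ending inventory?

Ending inventory = $5,840.10

Sale 1 (321) [LIFO — newest first]: 121 @ $15.55 + 107 @ $17.55 + 93 @ $18.50 = $5,479.90
Sale 2 (300) [LIFO — newest first]: 253 @ $13.90 + 47 @ $15.40 = $4,240.50
Total COGS = $5,479.90 + $4,240.50 = $9,720.40
Ending inventory: 46 @ $19.85 + 258 @ $18.50 + 10 @ $15.40 = $5,840.10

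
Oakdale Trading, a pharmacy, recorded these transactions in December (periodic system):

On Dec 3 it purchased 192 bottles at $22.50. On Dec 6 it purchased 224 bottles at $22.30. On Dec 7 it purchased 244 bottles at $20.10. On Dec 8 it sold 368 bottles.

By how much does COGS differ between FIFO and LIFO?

$575.20

FIFO COGS: 192 @ $22.50 + 176 @ $22.30 = $8,244.80
LIFO COGS: 244 @ $20.10 + 124 @ $22.30 = $7,669.60
Difference = |$8,244.80 − $7,669.60| = $575.20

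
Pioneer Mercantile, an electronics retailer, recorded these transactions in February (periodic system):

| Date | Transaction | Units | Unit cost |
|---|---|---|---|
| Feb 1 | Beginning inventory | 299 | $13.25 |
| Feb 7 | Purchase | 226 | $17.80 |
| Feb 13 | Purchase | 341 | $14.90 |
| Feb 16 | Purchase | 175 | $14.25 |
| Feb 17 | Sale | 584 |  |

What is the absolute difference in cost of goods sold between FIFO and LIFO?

$78.60

FIFO COGS: 299 @ $13.25 + 226 @ $17.80 + 59 @ $14.90 = $8,863.65
LIFO COGS: 175 @ $14.25 + 341 @ $14.90 + 68 @ $17.80 = $8,785.05
Difference = |$8,863.65 − $8,785.05| = $78.60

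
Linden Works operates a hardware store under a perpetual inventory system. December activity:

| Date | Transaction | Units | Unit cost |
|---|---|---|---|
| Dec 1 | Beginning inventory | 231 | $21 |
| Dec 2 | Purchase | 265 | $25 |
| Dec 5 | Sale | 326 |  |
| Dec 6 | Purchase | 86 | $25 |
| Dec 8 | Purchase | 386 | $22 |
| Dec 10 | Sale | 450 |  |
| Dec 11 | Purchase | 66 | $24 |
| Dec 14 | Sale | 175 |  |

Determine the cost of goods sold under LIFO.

COGS = $21,959

Dec 5, 326 sold [LIFO — newest first]: 265 @ $25 + 61 @ $21 = $7,906
Dec 10, 450 sold [LIFO — newest first]: 386 @ $22 + 64 @ $25 = $10,092
Dec 14, 175 sold [LIFO — newest first]: 66 @ $24 + 22 @ $25 + 87 @ $21 = $3,961
Total COGS = $7,906 + $10,092 + $3,961 = $21,959
Ending inventory: 83 @ $21 = $1,743
Check: goods available $23,702 = COGS $21,959 + ending $1,743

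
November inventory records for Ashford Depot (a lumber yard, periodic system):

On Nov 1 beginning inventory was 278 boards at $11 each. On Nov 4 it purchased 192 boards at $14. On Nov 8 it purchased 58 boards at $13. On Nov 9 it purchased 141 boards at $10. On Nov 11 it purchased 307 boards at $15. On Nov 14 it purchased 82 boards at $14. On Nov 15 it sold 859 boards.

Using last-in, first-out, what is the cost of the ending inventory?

Ending inventory = $2,189

Nov 15, 859 sold [LIFO — newest first]: 82 @ $14 + 307 @ $15 + 141 @ $10 + 58 @ $13 + 192 @ $14 + 79 @ $11 = $11,474
Ending inventory: 199 @ $11 = $2,189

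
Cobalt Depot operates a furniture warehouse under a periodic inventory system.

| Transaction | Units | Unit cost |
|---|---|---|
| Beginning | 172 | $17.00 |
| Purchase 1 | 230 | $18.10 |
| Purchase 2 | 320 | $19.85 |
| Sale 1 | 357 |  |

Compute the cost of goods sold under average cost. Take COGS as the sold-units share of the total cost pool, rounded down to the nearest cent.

COGS = $6,645.04

Sale 1, sell 357: 357/722 × $13,439.00 → $6,645.04
Ending inventory (cost pool remaining) = $6,793.96
Check: goods available $13,439.00 = COGS $6,645.04 + ending $6,793.96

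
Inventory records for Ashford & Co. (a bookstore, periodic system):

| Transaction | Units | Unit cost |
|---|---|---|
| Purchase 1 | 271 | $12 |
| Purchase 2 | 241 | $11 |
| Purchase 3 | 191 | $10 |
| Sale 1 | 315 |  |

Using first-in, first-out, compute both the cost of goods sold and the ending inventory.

Sale 1 (315) [FIFO — oldest first]: 271 @ $12 + 44 @ $11 = $3,736
Ending inventory: 197 @ $11 + 191 @ $10 = $4,077
Check: goods available $7,813 = COGS $3,736 + ending $4,077

COGS = $3,736; ending inventory = $4,077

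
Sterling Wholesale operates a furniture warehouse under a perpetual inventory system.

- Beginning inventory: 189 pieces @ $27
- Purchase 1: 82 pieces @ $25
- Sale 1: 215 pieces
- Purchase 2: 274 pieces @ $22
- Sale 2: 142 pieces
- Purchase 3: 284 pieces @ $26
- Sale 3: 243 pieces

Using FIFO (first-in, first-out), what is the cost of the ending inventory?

Ending inventory = $5,954

Sale 1 (215) [FIFO — oldest first]: 189 @ $27 + 26 @ $25 = $5,753
Sale 2 (142) [FIFO — oldest first]: 56 @ $25 + 86 @ $22 = $3,292
Sale 3 (243) [FIFO — oldest first]: 188 @ $22 + 55 @ $26 = $5,566
Total COGS = $5,753 + $3,292 + $5,566 = $14,611
Ending inventory: 229 @ $26 = $5,954
Check: goods available $20,565 = COGS $14,611 + ending $5,954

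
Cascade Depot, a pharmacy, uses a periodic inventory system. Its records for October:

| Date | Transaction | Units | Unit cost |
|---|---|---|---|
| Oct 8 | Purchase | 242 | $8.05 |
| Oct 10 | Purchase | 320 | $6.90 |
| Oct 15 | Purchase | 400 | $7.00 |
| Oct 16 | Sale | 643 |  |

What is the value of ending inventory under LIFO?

Oct 16, 643 sold [LIFO — newest first]: 400 @ $7.00 + 243 @ $6.90 = $4,476.70
Ending inventory: 242 @ $8.05 + 77 @ $6.90 = $2,479.40
Check: goods available $6,956.10 = COGS $4,476.70 + ending $2,479.40

Ending inventory = $2,479.40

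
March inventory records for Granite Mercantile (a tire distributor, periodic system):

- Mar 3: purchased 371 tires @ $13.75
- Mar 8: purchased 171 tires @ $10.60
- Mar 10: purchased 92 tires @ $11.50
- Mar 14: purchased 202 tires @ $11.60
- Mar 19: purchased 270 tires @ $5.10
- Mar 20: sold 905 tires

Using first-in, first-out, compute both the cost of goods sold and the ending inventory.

COGS = $10,666.95; ending inventory = $1,025.10

Mar 20, 905 sold [FIFO — oldest first]: 371 @ $13.75 + 171 @ $10.60 + 92 @ $11.50 + 202 @ $11.60 + 69 @ $5.10 = $10,666.95
Ending inventory: 201 @ $5.10 = $1,025.10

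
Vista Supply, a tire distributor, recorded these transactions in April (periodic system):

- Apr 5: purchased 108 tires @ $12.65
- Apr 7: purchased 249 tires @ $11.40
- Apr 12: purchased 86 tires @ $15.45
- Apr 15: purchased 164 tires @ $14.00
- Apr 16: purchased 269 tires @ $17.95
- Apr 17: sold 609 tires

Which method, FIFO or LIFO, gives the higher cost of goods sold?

LIFO

FIFO COGS: 108 @ $12.65 + 249 @ $11.40 + 86 @ $15.45 + 164 @ $14.00 + 2 @ $17.95 = $7,865.40
LIFO COGS: 269 @ $17.95 + 164 @ $14.00 + 86 @ $15.45 + 90 @ $11.40 = $9,479.25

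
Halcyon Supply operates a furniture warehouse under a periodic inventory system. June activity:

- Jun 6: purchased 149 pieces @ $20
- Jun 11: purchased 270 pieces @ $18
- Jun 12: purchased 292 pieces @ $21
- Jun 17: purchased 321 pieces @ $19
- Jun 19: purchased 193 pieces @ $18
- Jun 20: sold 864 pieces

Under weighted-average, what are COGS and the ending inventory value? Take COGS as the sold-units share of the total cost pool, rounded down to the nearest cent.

COGS = $16,606.43; ending inventory = $6,938.57

Jun 20, sell 864: 864/1225 × $23,545.00 → $16,606.43
Ending inventory (cost pool remaining) = $6,938.57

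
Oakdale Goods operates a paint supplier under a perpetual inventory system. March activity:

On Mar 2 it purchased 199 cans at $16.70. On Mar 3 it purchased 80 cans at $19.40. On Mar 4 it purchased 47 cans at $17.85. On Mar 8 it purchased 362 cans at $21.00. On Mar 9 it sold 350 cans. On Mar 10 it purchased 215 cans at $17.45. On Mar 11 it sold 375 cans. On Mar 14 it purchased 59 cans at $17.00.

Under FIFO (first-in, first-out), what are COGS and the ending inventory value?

Mar 9, 350 sold [FIFO — oldest first]: 199 @ $16.70 + 80 @ $19.40 + 47 @ $17.85 + 24 @ $21.00 = $6,218.25
Mar 11, 375 sold [FIFO — oldest first]: 338 @ $21.00 + 37 @ $17.45 = $7,743.65
Total COGS = $6,218.25 + $7,743.65 = $13,961.90
Ending inventory: 178 @ $17.45 + 59 @ $17.00 = $4,109.10

COGS = $13,961.90; ending inventory = $4,109.10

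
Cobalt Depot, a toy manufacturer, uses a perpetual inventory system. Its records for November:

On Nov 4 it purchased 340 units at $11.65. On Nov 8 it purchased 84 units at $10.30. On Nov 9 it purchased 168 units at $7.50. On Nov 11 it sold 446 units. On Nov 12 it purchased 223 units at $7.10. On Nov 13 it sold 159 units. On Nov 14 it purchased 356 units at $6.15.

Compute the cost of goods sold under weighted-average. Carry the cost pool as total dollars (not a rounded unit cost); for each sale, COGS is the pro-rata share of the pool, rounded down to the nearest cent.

COGS = $5,914.21

After Nov 4: 340 on hand, pool $3,961.00 (≈ $11.6500 each)
After Nov 8: 424 on hand, pool $4,826.20 (≈ $11.3825 each)
After Nov 9: 592 on hand, pool $6,086.20 (≈ $10.2807 each)
Nov 11, sell 446: 446/592 × $6,086.20 → $4,585.21
After Nov 12: 369 on hand, pool $3,084.29 (≈ $8.3585 each)
Nov 13, sell 159: 159/369 × $3,084.29 → $1,329.00
After Nov 14: 566 on hand, pool $3,944.69 (≈ $6.9694 each)
Total COGS = $4,585.21 + $1,329.00 = $5,914.21
Ending inventory (cost pool remaining) = $3,944.69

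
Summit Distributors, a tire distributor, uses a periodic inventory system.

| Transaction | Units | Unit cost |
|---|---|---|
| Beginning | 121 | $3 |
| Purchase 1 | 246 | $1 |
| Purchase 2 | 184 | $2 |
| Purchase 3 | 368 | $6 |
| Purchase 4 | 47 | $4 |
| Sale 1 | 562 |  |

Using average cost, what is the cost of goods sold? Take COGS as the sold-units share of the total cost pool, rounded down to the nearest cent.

Sale 1, sell 562: 562/966 × $3,373.00 → $1,962.34
Ending inventory (cost pool remaining) = $1,410.66

COGS = $1,962.34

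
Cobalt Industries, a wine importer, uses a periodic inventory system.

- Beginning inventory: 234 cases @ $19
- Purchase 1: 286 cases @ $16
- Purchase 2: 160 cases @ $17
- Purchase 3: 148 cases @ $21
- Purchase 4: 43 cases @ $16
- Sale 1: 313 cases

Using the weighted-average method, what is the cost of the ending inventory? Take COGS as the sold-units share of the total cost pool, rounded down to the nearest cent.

Sale 1, sell 313: 313/871 × $15,538.00 → $5,583.69
Ending inventory (cost pool remaining) = $9,954.31

Ending inventory = $9,954.31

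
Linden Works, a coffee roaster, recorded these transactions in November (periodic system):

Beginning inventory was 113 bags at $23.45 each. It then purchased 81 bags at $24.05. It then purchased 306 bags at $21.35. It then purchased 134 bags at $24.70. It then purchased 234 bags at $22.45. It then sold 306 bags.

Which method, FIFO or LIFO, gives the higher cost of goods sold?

LIFO

FIFO COGS: 113 @ $23.45 + 81 @ $24.05 + 112 @ $21.35 = $6,989.10
LIFO COGS: 234 @ $22.45 + 72 @ $24.70 = $7,031.70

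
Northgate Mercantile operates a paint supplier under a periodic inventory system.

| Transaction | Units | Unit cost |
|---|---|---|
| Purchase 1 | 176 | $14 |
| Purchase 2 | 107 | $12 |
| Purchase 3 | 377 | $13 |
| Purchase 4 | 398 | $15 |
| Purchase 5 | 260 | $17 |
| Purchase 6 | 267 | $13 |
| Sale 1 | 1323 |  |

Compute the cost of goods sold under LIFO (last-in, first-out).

Sale 1 (1323) [LIFO — newest first]: 267 @ $13 + 260 @ $17 + 398 @ $15 + 377 @ $13 + 21 @ $12 = $19,014
Ending inventory: 176 @ $14 + 86 @ $12 = $3,496
Check: goods available $22,510 = COGS $19,014 + ending $3,496

COGS = $19,014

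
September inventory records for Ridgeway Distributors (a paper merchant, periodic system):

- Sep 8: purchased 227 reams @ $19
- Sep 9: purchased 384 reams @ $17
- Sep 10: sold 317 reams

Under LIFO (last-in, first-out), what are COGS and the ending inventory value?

Sep 10, 317 sold [LIFO — newest first]: 317 @ $17 = $5,389
Ending inventory: 227 @ $19 + 67 @ $17 = $5,452

COGS = $5,389; ending inventory = $5,452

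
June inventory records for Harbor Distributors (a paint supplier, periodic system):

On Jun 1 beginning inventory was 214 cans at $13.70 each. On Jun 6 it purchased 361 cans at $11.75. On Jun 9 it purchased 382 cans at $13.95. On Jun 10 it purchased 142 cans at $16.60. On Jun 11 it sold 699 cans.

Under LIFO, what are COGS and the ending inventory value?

COGS = $9,742.35; ending inventory = $5,117.30

Jun 11, 699 sold [LIFO — newest first]: 142 @ $16.60 + 382 @ $13.95 + 175 @ $11.75 = $9,742.35
Ending inventory: 214 @ $13.70 + 186 @ $11.75 = $5,117.30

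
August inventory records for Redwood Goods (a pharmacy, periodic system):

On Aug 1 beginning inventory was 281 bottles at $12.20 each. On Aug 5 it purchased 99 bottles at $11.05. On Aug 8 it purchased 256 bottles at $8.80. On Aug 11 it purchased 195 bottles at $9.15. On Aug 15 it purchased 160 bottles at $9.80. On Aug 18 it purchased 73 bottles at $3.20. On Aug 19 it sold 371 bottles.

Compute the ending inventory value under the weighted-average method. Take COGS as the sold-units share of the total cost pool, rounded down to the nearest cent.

Aug 19, sell 371: 371/1064 × $10,360.80 → $3,612.64
Ending inventory (cost pool remaining) = $6,748.16

Ending inventory = $6,748.16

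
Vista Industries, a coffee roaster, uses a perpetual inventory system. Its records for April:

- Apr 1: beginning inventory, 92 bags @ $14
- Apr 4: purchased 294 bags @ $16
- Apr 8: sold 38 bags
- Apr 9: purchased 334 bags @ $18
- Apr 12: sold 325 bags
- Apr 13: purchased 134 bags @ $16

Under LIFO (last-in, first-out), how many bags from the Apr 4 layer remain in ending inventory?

256

Apr 8, 38 sold [LIFO — newest first]: 38 @ $16 = $608
Apr 12, 325 sold [LIFO — newest first]: 325 @ $18 = $5,850
Total COGS = $608 + $5,850 = $6,458
Ending inventory: 92 @ $14 + 256 @ $16 + 9 @ $18 + 134 @ $16 = $7,690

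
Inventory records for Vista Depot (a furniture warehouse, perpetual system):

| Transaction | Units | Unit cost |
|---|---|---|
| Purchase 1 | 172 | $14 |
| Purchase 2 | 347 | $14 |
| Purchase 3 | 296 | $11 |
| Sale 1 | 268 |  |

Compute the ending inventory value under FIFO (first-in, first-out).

Sale 1 (268) [FIFO — oldest first]: 172 @ $14 + 96 @ $14 = $3,752
Ending inventory: 251 @ $14 + 296 @ $11 = $6,770

Ending inventory = $6,770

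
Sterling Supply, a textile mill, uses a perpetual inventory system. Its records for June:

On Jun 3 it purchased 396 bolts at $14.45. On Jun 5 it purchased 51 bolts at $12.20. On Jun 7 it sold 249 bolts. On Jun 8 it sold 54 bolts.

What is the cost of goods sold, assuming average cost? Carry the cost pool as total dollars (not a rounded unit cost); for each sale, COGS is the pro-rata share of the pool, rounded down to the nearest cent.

COGS = $4,300.56

After Jun 3: 396 on hand, pool $5,722.20 (≈ $14.4500 each)
After Jun 5: 447 on hand, pool $6,344.40 (≈ $14.1933 each)
Jun 7, sell 249: 249/447 × $6,344.40 → $3,534.12
Jun 8, sell 54: 54/198 × $2,810.28 → $766.44
Total COGS = $3,534.12 + $766.44 = $4,300.56
Ending inventory (cost pool remaining) = $2,043.84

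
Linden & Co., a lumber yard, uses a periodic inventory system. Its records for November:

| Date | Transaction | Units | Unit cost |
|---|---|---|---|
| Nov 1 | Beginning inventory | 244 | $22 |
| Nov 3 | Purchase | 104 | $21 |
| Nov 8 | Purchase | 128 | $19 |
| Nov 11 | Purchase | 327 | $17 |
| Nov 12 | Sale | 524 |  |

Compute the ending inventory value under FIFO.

Nov 12, 524 sold [FIFO — oldest first]: 244 @ $22 + 104 @ $21 + 128 @ $19 + 48 @ $17 = $10,800
Ending inventory: 279 @ $17 = $4,743

Ending inventory = $4,743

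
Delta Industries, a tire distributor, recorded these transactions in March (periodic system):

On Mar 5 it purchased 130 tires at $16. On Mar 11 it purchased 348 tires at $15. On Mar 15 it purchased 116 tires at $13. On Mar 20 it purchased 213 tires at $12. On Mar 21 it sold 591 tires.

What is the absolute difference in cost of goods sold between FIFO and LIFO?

$775

FIFO COGS: 130 @ $16 + 348 @ $15 + 113 @ $13 = $8,769
LIFO COGS: 213 @ $12 + 116 @ $13 + 262 @ $15 = $7,994
Difference = |$8,769 − $7,994| = $775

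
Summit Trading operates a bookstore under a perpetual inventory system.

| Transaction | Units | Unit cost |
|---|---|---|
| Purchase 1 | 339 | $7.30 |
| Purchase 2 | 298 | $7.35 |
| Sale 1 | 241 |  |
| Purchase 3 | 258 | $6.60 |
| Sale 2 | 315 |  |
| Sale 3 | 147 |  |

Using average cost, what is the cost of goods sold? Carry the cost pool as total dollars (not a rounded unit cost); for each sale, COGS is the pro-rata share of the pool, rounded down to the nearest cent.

COGS = $5,016.49

After Purchase 1: 339 on hand, pool $2,474.70 (≈ $7.3000 each)
After Purchase 2: 637 on hand, pool $4,665.00 (≈ $7.3234 each)
Sale 1, sell 241: 241/637 × $4,665.00 → $1,764.93
After Purchase 3: 654 on hand, pool $4,602.87 (≈ $7.0380 each)
Sale 2, sell 315: 315/654 × $4,602.87 → $2,216.97
Sale 3, sell 147: 147/339 × $2,385.90 → $1,034.59
Total COGS = $1,764.93 + $2,216.97 + $1,034.59 = $5,016.49
Ending inventory (cost pool remaining) = $1,351.31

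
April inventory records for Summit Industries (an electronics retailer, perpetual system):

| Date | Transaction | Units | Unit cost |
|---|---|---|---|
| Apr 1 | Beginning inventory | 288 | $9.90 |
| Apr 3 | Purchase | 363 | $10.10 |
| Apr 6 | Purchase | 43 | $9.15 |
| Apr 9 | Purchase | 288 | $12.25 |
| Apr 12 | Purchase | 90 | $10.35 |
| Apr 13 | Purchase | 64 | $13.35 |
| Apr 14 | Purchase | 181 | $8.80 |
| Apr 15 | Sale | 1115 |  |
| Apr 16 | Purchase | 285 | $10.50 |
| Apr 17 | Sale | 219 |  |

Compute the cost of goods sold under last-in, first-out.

COGS = $14,117.35

Apr 15, 1115 sold [LIFO — newest first]: 181 @ $8.80 + 64 @ $13.35 + 90 @ $10.35 + 288 @ $12.25 + 43 @ $9.15 + 363 @ $10.10 + 86 @ $9.90 = $11,817.85
Apr 17, 219 sold [LIFO — newest first]: 219 @ $10.50 = $2,299.50
Total COGS = $11,817.85 + $2,299.50 = $14,117.35
Ending inventory: 202 @ $9.90 + 66 @ $10.50 = $2,692.80
Check: goods available $16,810.15 = COGS $14,117.35 + ending $2,692.80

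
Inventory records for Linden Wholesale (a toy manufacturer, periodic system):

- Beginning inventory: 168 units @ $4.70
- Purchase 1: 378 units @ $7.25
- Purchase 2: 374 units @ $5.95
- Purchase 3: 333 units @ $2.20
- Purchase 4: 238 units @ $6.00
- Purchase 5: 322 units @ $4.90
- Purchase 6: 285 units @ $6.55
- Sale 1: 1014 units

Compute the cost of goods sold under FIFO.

Sale 1 (1014) [FIFO — oldest first]: 168 @ $4.70 + 378 @ $7.25 + 374 @ $5.95 + 94 @ $2.20 = $5,962.20
Ending inventory: 239 @ $2.20 + 238 @ $6.00 + 322 @ $4.90 + 285 @ $6.55 = $5,398.35
Check: goods available $11,360.55 = COGS $5,962.20 + ending $5,398.35

COGS = $5,962.20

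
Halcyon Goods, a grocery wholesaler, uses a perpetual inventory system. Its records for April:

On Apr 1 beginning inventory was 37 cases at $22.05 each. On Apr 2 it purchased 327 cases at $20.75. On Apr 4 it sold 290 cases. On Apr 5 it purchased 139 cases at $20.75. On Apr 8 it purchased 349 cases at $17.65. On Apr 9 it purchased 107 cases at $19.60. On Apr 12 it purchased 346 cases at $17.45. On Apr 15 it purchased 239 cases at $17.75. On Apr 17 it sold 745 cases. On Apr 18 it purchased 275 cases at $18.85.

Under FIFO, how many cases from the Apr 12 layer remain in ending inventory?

Apr 4, 290 sold [FIFO — oldest first]: 37 @ $22.05 + 253 @ $20.75 = $6,065.60
Apr 17, 745 sold [FIFO — oldest first]: 74 @ $20.75 + 139 @ $20.75 + 349 @ $17.65 + 107 @ $19.60 + 76 @ $17.45 = $14,003.00
Total COGS = $6,065.60 + $14,003.00 = $20,068.60
Ending inventory: 270 @ $17.45 + 239 @ $17.75 + 275 @ $18.85 = $14,137.50

270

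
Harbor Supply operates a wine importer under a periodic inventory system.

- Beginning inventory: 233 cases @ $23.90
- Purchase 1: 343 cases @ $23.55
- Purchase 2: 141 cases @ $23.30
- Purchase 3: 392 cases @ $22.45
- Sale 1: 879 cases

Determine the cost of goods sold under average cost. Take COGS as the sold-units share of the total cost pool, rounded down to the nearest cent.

Sale 1, sell 879: 879/1109 × $25,732.05 → $20,395.37
Ending inventory (cost pool remaining) = $5,336.68

COGS = $20,395.37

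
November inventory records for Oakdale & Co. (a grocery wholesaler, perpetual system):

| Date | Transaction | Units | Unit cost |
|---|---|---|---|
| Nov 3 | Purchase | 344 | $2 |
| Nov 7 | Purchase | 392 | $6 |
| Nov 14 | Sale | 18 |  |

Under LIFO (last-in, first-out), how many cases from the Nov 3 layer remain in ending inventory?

Nov 14, 18 sold [LIFO — newest first]: 18 @ $6 = $108
Ending inventory: 344 @ $2 + 374 @ $6 = $2,932
Check: goods available $3,040 = COGS $108 + ending $2,932

344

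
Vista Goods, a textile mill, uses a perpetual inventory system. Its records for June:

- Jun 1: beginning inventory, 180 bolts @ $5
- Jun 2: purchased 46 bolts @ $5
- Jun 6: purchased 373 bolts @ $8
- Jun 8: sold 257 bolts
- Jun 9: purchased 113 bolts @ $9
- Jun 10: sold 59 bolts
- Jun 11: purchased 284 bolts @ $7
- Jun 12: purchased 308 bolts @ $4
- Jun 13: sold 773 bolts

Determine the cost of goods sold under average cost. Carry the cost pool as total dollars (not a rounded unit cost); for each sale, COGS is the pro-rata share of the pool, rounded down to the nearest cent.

After Jun 1: 180 on hand, pool $900.00 (≈ $5.0000 each)
After Jun 2: 226 on hand, pool $1,130.00 (≈ $5.0000 each)
After Jun 6: 599 on hand, pool $4,114.00 (≈ $6.8681 each)
Jun 8, sell 257: 257/599 × $4,114.00 → $1,765.10
After Jun 9: 455 on hand, pool $3,365.90 (≈ $7.3976 each)
Jun 10, sell 59: 59/455 × $3,365.90 → $436.45
After Jun 11: 680 on hand, pool $4,917.45 (≈ $7.2315 each)
After Jun 12: 988 on hand, pool $6,149.45 (≈ $6.2241 each)
Jun 13, sell 773: 773/988 × $6,149.45 → $4,811.25
Total COGS = $1,765.10 + $436.45 + $4,811.25 = $7,012.80
Ending inventory (cost pool remaining) = $1,338.20

COGS = $7,012.80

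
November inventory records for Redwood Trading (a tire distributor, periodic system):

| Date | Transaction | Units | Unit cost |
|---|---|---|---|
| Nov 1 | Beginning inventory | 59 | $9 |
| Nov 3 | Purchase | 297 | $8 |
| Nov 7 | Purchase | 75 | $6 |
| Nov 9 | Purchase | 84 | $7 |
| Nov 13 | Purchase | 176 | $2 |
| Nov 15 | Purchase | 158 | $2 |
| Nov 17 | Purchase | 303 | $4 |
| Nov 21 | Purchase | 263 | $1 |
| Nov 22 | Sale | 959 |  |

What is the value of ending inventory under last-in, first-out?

Nov 22, 959 sold [LIFO — newest first]: 263 @ $1 + 303 @ $4 + 158 @ $2 + 176 @ $2 + 59 @ $7 = $2,556
Ending inventory: 59 @ $9 + 297 @ $8 + 75 @ $6 + 25 @ $7 = $3,532

Ending inventory = $3,532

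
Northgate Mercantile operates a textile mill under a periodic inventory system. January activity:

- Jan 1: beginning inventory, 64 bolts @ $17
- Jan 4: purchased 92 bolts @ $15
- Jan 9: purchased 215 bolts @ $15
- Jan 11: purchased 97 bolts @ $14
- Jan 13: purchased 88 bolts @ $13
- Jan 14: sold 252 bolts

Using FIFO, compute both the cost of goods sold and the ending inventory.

Jan 14, 252 sold [FIFO — oldest first]: 64 @ $17 + 92 @ $15 + 96 @ $15 = $3,908
Ending inventory: 119 @ $15 + 97 @ $14 + 88 @ $13 = $4,287

COGS = $3,908; ending inventory = $4,287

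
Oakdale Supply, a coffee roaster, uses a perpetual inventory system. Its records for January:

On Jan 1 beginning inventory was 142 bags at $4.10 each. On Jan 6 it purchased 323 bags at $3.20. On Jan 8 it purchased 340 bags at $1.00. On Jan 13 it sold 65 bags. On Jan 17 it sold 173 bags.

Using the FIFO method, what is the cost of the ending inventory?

Ending inventory = $1,066.40

Jan 13, 65 sold [FIFO — oldest first]: 65 @ $4.10 = $266.50
Jan 17, 173 sold [FIFO — oldest first]: 77 @ $4.10 + 96 @ $3.20 = $622.90
Total COGS = $266.50 + $622.90 = $889.40
Ending inventory: 227 @ $3.20 + 340 @ $1.00 = $1,066.40
Check: goods available $1,955.80 = COGS $889.40 + ending $1,066.40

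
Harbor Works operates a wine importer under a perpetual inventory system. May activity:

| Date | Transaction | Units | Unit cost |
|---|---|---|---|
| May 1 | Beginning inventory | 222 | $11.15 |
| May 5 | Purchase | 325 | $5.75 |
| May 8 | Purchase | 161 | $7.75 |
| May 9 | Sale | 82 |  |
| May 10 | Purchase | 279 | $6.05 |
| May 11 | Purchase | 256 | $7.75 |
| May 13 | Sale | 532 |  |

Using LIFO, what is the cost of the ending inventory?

Ending inventory = $4,974.45

May 9, 82 sold [LIFO — newest first]: 82 @ $7.75 = $635.50
May 13, 532 sold [LIFO — newest first]: 256 @ $7.75 + 276 @ $6.05 = $3,653.80
Total COGS = $635.50 + $3,653.80 = $4,289.30
Ending inventory: 222 @ $11.15 + 325 @ $5.75 + 79 @ $7.75 + 3 @ $6.05 = $4,974.45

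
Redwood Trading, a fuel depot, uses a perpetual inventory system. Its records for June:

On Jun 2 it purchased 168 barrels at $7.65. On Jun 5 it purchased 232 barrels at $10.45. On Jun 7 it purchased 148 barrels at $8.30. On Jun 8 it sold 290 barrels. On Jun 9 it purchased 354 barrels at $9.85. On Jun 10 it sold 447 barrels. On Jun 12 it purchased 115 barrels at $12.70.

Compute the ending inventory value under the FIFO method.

Ending inventory = $3,085.75

Jun 8, 290 sold [FIFO — oldest first]: 168 @ $7.65 + 122 @ $10.45 = $2,560.10
Jun 10, 447 sold [FIFO — oldest first]: 110 @ $10.45 + 148 @ $8.30 + 189 @ $9.85 = $4,239.55
Total COGS = $2,560.10 + $4,239.55 = $6,799.65
Ending inventory: 165 @ $9.85 + 115 @ $12.70 = $3,085.75
Check: goods available $9,885.40 = COGS $6,799.65 + ending $3,085.75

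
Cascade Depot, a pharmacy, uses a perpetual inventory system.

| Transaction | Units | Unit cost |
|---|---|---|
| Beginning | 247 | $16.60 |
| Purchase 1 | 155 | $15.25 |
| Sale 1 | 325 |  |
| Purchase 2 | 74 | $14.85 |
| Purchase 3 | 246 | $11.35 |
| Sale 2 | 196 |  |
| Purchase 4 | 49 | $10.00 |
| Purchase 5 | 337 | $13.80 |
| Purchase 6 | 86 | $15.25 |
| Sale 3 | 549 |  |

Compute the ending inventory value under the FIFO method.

Ending inventory = $1,835.90

Sale 1 (325) [FIFO — oldest first]: 247 @ $16.60 + 78 @ $15.25 = $5,289.70
Sale 2 (196) [FIFO — oldest first]: 77 @ $15.25 + 74 @ $14.85 + 45 @ $11.35 = $2,783.90
Sale 3 (549) [FIFO — oldest first]: 201 @ $11.35 + 49 @ $10.00 + 299 @ $13.80 = $6,897.55
Total COGS = $5,289.70 + $2,783.90 + $6,897.55 = $14,971.15
Ending inventory: 38 @ $13.80 + 86 @ $15.25 = $1,835.90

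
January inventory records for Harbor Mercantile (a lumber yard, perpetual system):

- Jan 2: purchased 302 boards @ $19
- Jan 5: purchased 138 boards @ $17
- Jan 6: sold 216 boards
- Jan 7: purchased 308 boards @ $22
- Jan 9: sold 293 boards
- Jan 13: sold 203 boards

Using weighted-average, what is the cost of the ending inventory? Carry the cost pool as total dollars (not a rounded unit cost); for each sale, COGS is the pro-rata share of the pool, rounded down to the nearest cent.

Ending inventory = $737.02

After Jan 2: 302 on hand, pool $5,738.00 (≈ $19.0000 each)
After Jan 5: 440 on hand, pool $8,084.00 (≈ $18.3727 each)
Jan 6, sell 216: 216/440 × $8,084.00 → $3,968.50
After Jan 7: 532 on hand, pool $10,891.50 (≈ $20.4727 each)
Jan 9, sell 293: 293/532 × $10,891.50 → $5,998.51
Jan 13, sell 203: 203/239 × $4,892.99 → $4,155.97
Total COGS = $3,968.50 + $5,998.51 + $4,155.97 = $14,122.98
Ending inventory (cost pool remaining) = $737.02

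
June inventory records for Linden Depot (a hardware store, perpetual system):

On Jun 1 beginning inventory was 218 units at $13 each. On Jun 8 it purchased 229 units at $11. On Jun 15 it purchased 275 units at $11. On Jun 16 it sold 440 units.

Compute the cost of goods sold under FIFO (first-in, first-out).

COGS = $5,276

Jun 16, 440 sold [FIFO — oldest first]: 218 @ $13 + 222 @ $11 = $5,276
Ending inventory: 7 @ $11 + 275 @ $11 = $3,102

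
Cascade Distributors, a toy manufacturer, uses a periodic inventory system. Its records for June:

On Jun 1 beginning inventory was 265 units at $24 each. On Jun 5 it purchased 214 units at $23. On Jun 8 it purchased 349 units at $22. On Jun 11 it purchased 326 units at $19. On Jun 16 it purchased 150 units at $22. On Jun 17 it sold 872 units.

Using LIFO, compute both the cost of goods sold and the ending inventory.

Jun 17, 872 sold [LIFO — newest first]: 150 @ $22 + 326 @ $19 + 349 @ $22 + 47 @ $23 = $18,253
Ending inventory: 265 @ $24 + 167 @ $23 = $10,201

COGS = $18,253; ending inventory = $10,201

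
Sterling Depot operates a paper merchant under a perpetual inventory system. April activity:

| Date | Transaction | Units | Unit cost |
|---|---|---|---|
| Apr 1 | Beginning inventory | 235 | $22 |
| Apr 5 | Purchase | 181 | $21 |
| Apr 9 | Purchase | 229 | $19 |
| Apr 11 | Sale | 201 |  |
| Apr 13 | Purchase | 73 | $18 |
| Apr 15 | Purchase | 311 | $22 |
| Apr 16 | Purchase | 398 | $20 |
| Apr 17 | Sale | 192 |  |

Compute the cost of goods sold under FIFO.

COGS = $8,488

Apr 11, 201 sold [FIFO — oldest first]: 201 @ $22 = $4,422
Apr 17, 192 sold [FIFO — oldest first]: 34 @ $22 + 158 @ $21 = $4,066
Total COGS = $4,422 + $4,066 = $8,488
Ending inventory: 23 @ $21 + 229 @ $19 + 73 @ $18 + 311 @ $22 + 398 @ $20 = $20,950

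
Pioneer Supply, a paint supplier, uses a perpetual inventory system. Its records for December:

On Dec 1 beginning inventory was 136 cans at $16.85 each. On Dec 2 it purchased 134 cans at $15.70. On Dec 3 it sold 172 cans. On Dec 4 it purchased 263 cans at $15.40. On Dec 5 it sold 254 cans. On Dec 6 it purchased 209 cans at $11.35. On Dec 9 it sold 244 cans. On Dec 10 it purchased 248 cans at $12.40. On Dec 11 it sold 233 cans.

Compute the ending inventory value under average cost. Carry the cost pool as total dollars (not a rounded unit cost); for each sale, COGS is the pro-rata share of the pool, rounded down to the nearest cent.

After Dec 1: 136 on hand, pool $2,291.60 (≈ $16.8500 each)
After Dec 2: 270 on hand, pool $4,395.40 (≈ $16.2793 each)
Dec 3, sell 172: 172/270 × $4,395.40 → $2,800.03
After Dec 4: 361 on hand, pool $5,645.57 (≈ $15.6387 each)
Dec 5, sell 254: 254/361 × $5,645.57 → $3,972.22
After Dec 6: 316 on hand, pool $4,045.50 (≈ $12.8022 each)
Dec 9, sell 244: 244/316 × $4,045.50 → $3,123.74
After Dec 10: 320 on hand, pool $3,996.96 (≈ $12.4905 each)
Dec 11, sell 233: 233/320 × $3,996.96 → $2,910.28
Total COGS = $2,800.03 + $3,972.22 + $3,123.74 + $2,910.28 = $12,806.27
Ending inventory (cost pool remaining) = $1,086.68
Check: goods available $13,892.95 = COGS $12,806.27 + ending $1,086.68

Ending inventory = $1,086.68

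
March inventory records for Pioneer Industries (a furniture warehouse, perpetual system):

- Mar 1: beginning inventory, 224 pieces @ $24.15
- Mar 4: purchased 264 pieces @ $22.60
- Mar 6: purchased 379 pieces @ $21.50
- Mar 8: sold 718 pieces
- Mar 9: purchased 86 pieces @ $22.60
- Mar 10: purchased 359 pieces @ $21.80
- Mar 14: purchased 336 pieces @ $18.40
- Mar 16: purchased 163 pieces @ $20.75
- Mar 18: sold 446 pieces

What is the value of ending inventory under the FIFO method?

Ending inventory = $12,791.05

Mar 8, 718 sold [FIFO — oldest first]: 224 @ $24.15 + 264 @ $22.60 + 230 @ $21.50 = $16,321.00
Mar 18, 446 sold [FIFO — oldest first]: 149 @ $21.50 + 86 @ $22.60 + 211 @ $21.80 = $9,746.90
Total COGS = $16,321.00 + $9,746.90 = $26,067.90
Ending inventory: 148 @ $21.80 + 336 @ $18.40 + 163 @ $20.75 = $12,791.05
Check: goods available $38,858.95 = COGS $26,067.90 + ending $12,791.05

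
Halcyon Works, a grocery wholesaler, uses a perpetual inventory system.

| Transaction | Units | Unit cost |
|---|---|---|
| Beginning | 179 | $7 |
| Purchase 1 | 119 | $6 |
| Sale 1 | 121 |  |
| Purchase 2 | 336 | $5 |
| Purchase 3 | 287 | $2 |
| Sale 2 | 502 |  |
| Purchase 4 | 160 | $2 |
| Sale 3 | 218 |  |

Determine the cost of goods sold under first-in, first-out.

COGS = $4,061

Sale 1 (121) [FIFO — oldest first]: 121 @ $7 = $847
Sale 2 (502) [FIFO — oldest first]: 58 @ $7 + 119 @ $6 + 325 @ $5 = $2,745
Sale 3 (218) [FIFO — oldest first]: 11 @ $5 + 207 @ $2 = $469
Total COGS = $847 + $2,745 + $469 = $4,061
Ending inventory: 80 @ $2 + 160 @ $2 = $480
Check: goods available $4,541 = COGS $4,061 + ending $480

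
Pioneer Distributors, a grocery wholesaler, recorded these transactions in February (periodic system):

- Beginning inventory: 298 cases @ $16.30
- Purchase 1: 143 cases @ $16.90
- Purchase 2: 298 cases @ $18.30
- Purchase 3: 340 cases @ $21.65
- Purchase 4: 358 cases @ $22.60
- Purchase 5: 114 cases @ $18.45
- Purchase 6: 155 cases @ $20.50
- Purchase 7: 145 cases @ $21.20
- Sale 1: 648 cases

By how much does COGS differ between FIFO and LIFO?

FIFO COGS: 298 @ $16.30 + 143 @ $16.90 + 207 @ $18.30 = $11,062.20
LIFO COGS: 145 @ $21.20 + 155 @ $20.50 + 114 @ $18.45 + 234 @ $22.60 = $13,643.20
Difference = |$11,062.20 − $13,643.20| = $2,581.00

$2,581.00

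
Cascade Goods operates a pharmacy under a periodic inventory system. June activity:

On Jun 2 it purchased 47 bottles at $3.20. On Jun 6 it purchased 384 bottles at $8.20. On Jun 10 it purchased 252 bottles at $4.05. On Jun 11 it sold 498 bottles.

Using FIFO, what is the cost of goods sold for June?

COGS = $3,570.55

Jun 11, 498 sold [FIFO — oldest first]: 47 @ $3.20 + 384 @ $8.20 + 67 @ $4.05 = $3,570.55
Ending inventory: 185 @ $4.05 = $749.25
Check: goods available $4,319.80 = COGS $3,570.55 + ending $749.25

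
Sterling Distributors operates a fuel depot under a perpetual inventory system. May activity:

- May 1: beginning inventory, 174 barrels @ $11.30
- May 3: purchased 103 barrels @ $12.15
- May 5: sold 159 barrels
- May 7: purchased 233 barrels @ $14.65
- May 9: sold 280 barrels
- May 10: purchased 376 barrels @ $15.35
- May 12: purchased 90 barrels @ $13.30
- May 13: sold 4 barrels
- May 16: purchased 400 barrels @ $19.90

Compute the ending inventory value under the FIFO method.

Ending inventory = $15,910.15

May 5, 159 sold [FIFO — oldest first]: 159 @ $11.30 = $1,796.70
May 9, 280 sold [FIFO — oldest first]: 15 @ $11.30 + 103 @ $12.15 + 162 @ $14.65 = $3,794.25
May 13, 4 sold [FIFO — oldest first]: 4 @ $14.65 = $58.60
Total COGS = $1,796.70 + $3,794.25 + $58.60 = $5,649.55
Ending inventory: 67 @ $14.65 + 376 @ $15.35 + 90 @ $13.30 + 400 @ $19.90 = $15,910.15
Check: goods available $21,559.70 = COGS $5,649.55 + ending $15,910.15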